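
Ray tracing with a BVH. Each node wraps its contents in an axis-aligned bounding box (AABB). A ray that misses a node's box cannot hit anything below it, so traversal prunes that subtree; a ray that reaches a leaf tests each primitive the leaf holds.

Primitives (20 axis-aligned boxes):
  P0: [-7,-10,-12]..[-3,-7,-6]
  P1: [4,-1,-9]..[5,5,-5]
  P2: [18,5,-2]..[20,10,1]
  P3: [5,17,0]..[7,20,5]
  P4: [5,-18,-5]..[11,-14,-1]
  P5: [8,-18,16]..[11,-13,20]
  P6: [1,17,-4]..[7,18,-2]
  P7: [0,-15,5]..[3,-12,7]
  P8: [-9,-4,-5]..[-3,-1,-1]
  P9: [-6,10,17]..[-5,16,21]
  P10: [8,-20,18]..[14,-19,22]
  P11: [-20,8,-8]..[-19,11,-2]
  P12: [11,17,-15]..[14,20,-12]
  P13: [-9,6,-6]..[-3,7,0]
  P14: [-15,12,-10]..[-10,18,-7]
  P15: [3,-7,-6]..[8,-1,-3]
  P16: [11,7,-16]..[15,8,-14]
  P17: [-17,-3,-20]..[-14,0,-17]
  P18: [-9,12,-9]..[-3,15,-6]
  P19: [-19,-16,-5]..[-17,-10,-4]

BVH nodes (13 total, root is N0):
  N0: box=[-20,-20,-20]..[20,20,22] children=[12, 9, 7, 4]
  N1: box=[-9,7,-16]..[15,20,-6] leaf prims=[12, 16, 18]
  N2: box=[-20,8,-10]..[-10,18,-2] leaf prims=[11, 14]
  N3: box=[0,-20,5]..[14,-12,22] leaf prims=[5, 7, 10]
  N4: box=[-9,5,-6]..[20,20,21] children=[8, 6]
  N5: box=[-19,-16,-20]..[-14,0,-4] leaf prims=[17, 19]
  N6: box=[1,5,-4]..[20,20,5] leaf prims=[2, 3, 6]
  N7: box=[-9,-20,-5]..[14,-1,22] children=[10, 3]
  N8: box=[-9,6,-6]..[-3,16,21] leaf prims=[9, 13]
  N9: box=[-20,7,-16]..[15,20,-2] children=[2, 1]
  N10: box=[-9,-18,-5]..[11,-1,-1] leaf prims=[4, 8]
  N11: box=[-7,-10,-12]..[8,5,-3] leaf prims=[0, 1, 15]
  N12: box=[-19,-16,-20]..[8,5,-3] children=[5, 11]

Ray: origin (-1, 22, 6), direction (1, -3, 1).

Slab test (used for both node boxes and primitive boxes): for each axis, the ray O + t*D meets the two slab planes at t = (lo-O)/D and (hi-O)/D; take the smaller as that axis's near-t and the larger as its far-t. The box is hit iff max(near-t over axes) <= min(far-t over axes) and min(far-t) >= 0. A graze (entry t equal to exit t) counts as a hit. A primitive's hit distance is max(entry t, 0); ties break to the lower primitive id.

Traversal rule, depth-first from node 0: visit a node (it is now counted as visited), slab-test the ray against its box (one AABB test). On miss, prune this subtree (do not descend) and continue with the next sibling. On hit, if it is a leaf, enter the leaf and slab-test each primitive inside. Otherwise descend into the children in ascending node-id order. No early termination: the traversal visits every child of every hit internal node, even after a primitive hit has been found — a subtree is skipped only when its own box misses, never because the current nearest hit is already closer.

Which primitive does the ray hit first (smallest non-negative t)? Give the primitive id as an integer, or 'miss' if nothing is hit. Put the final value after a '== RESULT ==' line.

Trace the traversal:
N0 x:[-19,21] y:[2/3,14] z:[-26,16] -> hit [2/3,14], descend [4, 7, 9, 12]
  N4 x:[-8,21] y:[2/3,17/3] z:[-12,15] -> hit [2/3,17/3], descend [6, 8]
    N6 x:[2,21] y:[2/3,17/3] z:[-10,-1] -> miss, prune
    N8 x:[-8,-2] y:[2,16/3] z:[-12,15] -> miss, prune
  N7 x:[-8,15] y:[23/3,14] z:[-11,16] -> hit [23/3,14], descend [3, 10]
    N3 x:[1,15] y:[34/3,14] z:[-1,16] -> hit [34/3,14] leaf, test {P5@t=35/3, P7(miss), P10@t=41/3}
    N10 x:[-8,12] y:[23/3,40/3] z:[-11,-7] -> miss, prune
  N9 x:[-19,16] y:[2/3,5] z:[-22,-8] -> miss, prune
  N12 x:[-18,9] y:[17/3,38/3] z:[-26,-9] -> miss, prune

9 AABB tests over nodes [0, 4, 6, 8, 7, 3, 10, 9, 12]; 1 leaf entered; closest P5.

== RESULT ==
5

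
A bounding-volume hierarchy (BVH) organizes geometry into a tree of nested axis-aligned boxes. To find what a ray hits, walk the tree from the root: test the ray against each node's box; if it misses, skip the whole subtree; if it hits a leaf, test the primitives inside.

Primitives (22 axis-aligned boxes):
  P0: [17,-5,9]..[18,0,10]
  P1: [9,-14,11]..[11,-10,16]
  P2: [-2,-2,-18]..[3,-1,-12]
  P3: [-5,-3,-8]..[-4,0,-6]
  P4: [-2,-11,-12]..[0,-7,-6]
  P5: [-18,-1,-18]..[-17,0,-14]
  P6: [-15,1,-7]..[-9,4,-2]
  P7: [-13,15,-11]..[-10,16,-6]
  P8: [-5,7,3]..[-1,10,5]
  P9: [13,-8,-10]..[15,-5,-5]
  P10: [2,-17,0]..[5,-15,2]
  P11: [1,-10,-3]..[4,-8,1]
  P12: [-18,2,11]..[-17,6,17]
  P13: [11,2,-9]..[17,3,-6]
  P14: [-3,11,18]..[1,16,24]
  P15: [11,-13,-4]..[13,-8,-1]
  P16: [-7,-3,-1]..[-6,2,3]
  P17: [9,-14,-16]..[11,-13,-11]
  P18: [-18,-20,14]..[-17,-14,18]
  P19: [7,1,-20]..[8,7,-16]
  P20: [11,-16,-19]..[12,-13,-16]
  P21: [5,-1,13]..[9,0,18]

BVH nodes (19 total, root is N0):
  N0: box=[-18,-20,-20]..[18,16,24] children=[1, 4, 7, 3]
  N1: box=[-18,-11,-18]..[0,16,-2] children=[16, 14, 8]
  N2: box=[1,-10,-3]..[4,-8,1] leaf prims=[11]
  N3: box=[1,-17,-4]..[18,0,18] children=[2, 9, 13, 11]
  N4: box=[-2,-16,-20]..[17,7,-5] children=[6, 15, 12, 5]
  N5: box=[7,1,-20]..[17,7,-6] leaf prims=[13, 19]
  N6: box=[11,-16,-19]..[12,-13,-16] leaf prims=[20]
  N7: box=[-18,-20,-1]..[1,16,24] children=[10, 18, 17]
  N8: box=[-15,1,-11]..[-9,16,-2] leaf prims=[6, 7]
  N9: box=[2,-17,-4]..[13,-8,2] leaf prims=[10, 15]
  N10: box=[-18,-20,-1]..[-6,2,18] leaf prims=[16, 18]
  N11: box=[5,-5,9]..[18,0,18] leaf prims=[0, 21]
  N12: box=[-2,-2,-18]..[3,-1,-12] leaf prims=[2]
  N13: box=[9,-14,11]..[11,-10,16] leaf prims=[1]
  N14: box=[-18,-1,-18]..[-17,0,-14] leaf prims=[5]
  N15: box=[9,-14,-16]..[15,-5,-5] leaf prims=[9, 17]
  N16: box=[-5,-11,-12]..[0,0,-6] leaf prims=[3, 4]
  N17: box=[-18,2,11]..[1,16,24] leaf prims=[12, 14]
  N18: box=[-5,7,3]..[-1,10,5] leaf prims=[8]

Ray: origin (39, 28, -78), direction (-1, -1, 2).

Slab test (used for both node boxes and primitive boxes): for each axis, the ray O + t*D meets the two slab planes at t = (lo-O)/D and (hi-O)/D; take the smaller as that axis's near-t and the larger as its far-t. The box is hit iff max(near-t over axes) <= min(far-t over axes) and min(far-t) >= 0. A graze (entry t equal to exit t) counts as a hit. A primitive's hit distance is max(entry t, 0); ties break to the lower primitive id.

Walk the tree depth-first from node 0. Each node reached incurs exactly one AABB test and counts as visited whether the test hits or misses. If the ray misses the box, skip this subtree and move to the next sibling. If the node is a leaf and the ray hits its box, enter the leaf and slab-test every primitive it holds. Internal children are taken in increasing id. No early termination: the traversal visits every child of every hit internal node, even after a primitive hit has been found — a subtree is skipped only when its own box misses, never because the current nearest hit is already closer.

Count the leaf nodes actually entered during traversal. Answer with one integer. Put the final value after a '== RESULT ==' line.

Trace the traversal:
N0 x:[21,57] y:[12,48] z:[29,51] -> hit [29,48], descend [1, 3, 4, 7]
  N1 x:[39,57] y:[12,39] z:[30,38] -> miss, prune
  N3 x:[21,38] y:[28,45] z:[37,48] -> hit [37,38], descend [2, 9, 11, 13]
    N2 x:[35,38] y:[36,38] z:[75/2,79/2] -> hit [75/2,38] leaf, test {P11@t=75/2}
    N9 x:[26,37] y:[36,45] z:[37,40] -> hit [37,37] leaf, test {P10(miss), P15(miss)}
    N11 x:[21,34] y:[28,33] z:[87/2,48] -> miss, prune
    N13 x:[28,30] y:[38,42] z:[89/2,47] -> miss, prune
  N4 x:[22,41] y:[21,44] z:[29,73/2] -> hit [29,73/2], descend [5, 6, 12, 15]
    N5 x:[22,32] y:[21,27] z:[29,36] -> miss, prune
    N6 x:[27,28] y:[41,44] z:[59/2,31] -> miss, prune
    N12 x:[36,41] y:[29,30] z:[30,33] -> miss, prune
    N15 x:[24,30] y:[33,42] z:[31,73/2] -> miss, prune
  N7 x:[38,57] y:[12,48] z:[77/2,51] -> hit [77/2,48], descend [10, 17, 18]
    N10 x:[45,57] y:[26,48] z:[77/2,48] -> hit [45,48] leaf, test {P16(miss), P18(miss)}
    N17 x:[38,57] y:[12,26] z:[89/2,51] -> miss, prune
    N18 x:[40,44] y:[18,21] z:[81/2,83/2] -> miss, prune

order=[0, 1, 3, 2, 9, 11, 13, 4, 5, 6, 12, 15, 7, 10, 17, 18]  |boxes|=16  |leaves|=3  hit=P11

== RESULT ==
3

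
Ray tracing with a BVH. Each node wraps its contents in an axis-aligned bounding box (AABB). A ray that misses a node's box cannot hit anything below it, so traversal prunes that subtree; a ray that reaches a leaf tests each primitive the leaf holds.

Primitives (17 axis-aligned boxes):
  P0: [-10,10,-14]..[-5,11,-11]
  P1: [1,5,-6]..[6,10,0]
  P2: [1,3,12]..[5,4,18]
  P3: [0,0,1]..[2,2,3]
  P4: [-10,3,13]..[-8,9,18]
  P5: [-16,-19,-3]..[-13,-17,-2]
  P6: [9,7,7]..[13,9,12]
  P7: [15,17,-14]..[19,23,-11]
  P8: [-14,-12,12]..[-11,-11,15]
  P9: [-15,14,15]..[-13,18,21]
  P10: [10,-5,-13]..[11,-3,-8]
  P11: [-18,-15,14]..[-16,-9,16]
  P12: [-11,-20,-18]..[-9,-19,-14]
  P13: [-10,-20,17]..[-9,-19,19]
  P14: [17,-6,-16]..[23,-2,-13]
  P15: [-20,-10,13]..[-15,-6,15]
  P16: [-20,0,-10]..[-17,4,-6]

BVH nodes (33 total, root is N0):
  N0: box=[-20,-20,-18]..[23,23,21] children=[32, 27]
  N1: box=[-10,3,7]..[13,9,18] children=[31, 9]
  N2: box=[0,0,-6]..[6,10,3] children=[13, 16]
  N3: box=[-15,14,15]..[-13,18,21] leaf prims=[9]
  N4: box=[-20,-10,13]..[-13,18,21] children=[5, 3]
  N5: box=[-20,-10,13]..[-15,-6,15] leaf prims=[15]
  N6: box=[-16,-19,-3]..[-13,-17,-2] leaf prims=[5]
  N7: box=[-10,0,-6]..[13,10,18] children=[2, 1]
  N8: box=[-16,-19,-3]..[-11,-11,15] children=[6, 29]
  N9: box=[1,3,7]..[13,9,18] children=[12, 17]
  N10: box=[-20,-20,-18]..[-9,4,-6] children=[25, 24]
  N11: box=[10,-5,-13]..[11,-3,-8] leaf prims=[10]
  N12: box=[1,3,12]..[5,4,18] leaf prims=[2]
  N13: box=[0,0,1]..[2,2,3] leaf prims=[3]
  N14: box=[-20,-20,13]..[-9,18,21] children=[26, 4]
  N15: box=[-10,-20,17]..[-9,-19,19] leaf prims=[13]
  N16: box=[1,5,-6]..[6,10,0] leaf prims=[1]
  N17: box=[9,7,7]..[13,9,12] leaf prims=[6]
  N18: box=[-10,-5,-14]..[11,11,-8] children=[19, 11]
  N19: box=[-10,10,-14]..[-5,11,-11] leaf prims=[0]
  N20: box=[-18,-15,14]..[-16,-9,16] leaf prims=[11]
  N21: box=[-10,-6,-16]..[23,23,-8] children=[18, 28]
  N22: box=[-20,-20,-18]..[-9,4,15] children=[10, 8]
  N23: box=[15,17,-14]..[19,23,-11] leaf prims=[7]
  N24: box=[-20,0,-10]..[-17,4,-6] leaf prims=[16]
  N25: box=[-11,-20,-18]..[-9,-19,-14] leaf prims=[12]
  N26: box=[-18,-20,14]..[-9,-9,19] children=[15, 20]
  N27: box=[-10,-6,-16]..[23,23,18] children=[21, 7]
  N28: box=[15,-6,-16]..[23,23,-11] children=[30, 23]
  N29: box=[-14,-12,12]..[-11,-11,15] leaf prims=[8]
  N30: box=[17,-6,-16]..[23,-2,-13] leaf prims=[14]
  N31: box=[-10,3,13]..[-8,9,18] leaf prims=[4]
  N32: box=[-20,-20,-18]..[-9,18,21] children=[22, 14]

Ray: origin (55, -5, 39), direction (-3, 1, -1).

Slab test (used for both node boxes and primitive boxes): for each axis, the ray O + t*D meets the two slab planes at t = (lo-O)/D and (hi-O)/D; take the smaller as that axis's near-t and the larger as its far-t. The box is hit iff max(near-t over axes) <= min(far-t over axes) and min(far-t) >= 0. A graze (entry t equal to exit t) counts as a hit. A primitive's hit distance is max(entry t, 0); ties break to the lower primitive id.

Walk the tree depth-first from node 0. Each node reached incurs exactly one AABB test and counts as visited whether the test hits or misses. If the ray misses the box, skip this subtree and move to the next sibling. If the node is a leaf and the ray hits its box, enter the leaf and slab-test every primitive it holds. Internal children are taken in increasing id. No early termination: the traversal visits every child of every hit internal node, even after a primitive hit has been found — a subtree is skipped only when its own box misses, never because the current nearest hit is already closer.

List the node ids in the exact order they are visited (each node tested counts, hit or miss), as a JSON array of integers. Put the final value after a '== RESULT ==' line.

Traverse from the root:
N0 x:[32/3,25] y:[-15,28] z:[18,57] -> hit [18,25], descend [27, 32]
  N27 x:[32/3,65/3] y:[-1,28] z:[21,55] -> hit [21,65/3], descend [7, 21]
    N7 x:[14,65/3] y:[5,15] z:[21,45] -> miss, prune
    N21 x:[32/3,65/3] y:[-1,28] z:[47,55] -> miss, prune
  N32 x:[64/3,25] y:[-15,23] z:[18,57] -> hit [64/3,23], descend [14, 22]
    N14 x:[64/3,25] y:[-15,23] z:[18,26] -> hit [64/3,23], descend [4, 26]
      N4 x:[68/3,25] y:[-5,23] z:[18,26] -> hit [68/3,23], descend [3, 5]
        N3 x:[68/3,70/3] y:[19,23] z:[18,24] -> hit [68/3,23] leaf, test {P9@t=68/3}
        N5 x:[70/3,25] y:[-5,-1] z:[24,26] -> miss, prune
      N26 x:[64/3,73/3] y:[-15,-4] z:[20,25] -> miss, prune
    N22 x:[64/3,25] y:[-15,9] z:[24,57] -> miss, prune

11 AABB tests over nodes [0, 27, 7, 21, 32, 14, 4, 3, 5, 26, 22]; 1 leaf entered; closest P9.

== RESULT ==
[0, 27, 7, 21, 32, 14, 4, 3, 5, 26, 22]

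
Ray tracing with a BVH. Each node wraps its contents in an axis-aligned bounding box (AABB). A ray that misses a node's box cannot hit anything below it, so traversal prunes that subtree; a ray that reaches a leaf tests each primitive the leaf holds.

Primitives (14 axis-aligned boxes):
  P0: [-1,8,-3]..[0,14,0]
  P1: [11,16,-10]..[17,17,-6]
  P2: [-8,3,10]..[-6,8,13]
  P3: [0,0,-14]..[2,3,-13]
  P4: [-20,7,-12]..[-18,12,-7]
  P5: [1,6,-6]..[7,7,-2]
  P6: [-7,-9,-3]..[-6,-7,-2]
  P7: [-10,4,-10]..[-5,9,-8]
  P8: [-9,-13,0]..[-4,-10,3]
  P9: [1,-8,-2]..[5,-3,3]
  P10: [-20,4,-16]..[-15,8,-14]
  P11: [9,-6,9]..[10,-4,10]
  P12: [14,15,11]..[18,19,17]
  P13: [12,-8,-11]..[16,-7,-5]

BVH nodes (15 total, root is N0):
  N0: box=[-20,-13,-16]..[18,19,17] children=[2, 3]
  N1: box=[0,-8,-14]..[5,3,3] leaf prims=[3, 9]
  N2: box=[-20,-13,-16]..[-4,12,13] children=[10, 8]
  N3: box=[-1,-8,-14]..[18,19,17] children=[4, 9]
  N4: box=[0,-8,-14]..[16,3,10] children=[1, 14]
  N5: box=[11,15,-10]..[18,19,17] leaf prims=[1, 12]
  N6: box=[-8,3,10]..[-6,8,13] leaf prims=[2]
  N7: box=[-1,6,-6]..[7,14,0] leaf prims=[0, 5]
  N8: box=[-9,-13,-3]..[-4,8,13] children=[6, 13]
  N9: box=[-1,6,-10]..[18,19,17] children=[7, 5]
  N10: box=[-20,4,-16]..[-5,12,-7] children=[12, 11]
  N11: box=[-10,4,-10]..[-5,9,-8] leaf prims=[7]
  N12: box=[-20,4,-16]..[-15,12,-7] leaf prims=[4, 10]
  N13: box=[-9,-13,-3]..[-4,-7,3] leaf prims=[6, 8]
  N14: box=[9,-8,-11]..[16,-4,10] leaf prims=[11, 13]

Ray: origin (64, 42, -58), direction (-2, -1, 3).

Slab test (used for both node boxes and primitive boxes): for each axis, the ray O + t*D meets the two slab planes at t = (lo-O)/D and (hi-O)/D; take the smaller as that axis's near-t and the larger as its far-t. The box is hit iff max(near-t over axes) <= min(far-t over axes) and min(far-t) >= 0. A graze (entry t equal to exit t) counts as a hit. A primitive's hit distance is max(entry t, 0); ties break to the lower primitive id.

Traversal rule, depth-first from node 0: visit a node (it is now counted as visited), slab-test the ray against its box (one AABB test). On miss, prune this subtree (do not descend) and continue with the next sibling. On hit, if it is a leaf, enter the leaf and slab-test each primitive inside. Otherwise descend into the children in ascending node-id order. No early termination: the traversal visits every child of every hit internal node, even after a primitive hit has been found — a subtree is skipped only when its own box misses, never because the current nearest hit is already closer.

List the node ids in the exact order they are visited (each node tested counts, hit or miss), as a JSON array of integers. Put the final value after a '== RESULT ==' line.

Traverse from the root:
N0 x:[23,42] y:[23,55] z:[14,25] -> hit [23,25], descend [2, 3]
  N2 x:[34,42] y:[30,55] z:[14,71/3] -> miss, prune
  N3 x:[23,65/2] y:[23,50] z:[44/3,25] -> hit [23,25], descend [4, 9]
    N4 x:[24,32] y:[39,50] z:[44/3,68/3] -> miss, prune
    N9 x:[23,65/2] y:[23,36] z:[16,25] -> hit [23,25], descend [5, 7]
      N5 x:[23,53/2] y:[23,27] z:[16,25] -> hit [23,25] leaf, test {P1(miss), P12@t=23}
      N7 x:[57/2,65/2] y:[28,36] z:[52/3,58/3] -> miss, prune

Visited [0, 2, 3, 4, 9, 5, 7]. Tests: 7 box, 1 leaf. Nearest: P12.

== RESULT ==
[0, 2, 3, 4, 9, 5, 7]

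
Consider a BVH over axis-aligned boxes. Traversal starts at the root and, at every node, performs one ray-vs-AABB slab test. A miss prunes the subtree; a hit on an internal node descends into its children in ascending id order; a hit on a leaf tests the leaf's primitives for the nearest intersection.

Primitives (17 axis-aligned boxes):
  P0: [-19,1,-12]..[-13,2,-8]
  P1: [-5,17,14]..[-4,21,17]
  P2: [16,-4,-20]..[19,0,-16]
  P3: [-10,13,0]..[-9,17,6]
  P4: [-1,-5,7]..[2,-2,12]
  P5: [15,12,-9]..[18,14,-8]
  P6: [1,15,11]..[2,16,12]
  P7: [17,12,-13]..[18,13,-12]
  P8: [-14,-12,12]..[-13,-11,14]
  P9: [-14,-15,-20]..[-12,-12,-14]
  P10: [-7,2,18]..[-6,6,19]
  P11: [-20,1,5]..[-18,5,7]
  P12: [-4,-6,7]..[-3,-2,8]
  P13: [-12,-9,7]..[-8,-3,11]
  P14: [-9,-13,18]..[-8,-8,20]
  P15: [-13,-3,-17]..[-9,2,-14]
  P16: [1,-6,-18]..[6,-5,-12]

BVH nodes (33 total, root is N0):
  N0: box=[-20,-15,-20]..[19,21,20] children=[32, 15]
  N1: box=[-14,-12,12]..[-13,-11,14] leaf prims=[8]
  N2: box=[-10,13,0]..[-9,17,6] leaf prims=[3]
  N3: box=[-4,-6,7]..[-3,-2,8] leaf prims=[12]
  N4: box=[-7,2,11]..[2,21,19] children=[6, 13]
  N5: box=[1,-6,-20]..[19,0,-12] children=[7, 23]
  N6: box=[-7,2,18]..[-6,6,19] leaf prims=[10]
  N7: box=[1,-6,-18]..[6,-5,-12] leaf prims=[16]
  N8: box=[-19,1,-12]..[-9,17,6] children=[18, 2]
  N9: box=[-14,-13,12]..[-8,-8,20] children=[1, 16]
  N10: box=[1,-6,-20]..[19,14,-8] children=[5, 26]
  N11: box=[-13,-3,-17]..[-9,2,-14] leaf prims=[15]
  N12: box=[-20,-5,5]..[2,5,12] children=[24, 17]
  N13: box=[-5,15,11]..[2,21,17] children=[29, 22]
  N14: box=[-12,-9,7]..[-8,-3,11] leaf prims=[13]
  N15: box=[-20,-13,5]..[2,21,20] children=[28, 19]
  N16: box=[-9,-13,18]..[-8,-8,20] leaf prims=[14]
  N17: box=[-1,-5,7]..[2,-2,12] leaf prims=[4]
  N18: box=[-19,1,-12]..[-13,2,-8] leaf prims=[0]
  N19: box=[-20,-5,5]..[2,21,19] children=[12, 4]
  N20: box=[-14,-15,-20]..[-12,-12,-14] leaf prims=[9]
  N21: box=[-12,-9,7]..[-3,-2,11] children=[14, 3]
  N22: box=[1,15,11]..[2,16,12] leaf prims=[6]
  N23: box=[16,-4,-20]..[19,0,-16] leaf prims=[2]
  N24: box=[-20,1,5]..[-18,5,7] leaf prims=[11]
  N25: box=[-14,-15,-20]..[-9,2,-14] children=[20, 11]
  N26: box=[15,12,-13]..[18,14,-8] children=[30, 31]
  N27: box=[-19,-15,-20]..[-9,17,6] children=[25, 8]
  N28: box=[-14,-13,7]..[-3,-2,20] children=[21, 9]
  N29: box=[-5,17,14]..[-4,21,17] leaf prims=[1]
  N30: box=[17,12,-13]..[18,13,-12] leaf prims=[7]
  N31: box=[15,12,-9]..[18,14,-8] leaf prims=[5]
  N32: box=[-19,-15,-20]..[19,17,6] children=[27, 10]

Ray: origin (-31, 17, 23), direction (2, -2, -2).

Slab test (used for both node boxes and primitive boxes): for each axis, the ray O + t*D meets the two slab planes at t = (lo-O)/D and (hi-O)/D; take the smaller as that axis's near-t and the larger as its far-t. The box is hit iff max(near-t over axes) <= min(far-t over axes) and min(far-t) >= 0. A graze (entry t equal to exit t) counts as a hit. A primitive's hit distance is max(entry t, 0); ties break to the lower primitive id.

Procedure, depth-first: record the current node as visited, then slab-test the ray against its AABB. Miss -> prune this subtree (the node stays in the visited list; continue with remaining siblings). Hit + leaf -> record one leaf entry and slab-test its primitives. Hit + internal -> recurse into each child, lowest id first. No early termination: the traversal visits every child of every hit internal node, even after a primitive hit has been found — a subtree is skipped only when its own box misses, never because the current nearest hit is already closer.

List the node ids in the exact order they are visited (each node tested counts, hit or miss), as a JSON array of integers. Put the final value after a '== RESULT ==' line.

Trace the traversal:
N0 x:[11/2,25] y:[-2,16] z:[3/2,43/2] -> hit [11/2,16], descend [15, 32]
  N15 x:[11/2,33/2] y:[-2,15] z:[3/2,9] -> hit [11/2,9], descend [19, 28]
    N19 x:[11/2,33/2] y:[-2,11] z:[2,9] -> hit [11/2,9], descend [4, 12]
      N4 x:[12,33/2] y:[-2,15/2] z:[2,6] -> miss, prune
      N12 x:[11/2,33/2] y:[6,11] z:[11/2,9] -> hit [6,9], descend [17, 24]
        N17 x:[15,33/2] y:[19/2,11] z:[11/2,8] -> miss, prune
        N24 x:[11/2,13/2] y:[6,8] z:[8,9] -> miss, prune
    N28 x:[17/2,14] y:[19/2,15] z:[3/2,8] -> miss, prune
  N32 x:[6,25] y:[0,16] z:[17/2,43/2] -> hit [17/2,16], descend [10, 27]
    N10 x:[16,25] y:[3/2,23/2] z:[31/2,43/2] -> miss, prune
    N27 x:[6,11] y:[0,16] z:[17/2,43/2] -> hit [17/2,11], descend [8, 25]
      N8 x:[6,11] y:[0,8] z:[17/2,35/2] -> miss, prune
      N25 x:[17/2,11] y:[15/2,16] z:[37/2,43/2] -> miss, prune

13 AABB tests over nodes [0, 15, 19, 4, 12, 17, 24, 28, 32, 10, 27, 8, 25]; 0 leaves entered; closest miss.

== RESULT ==
[0, 15, 19, 4, 12, 17, 24, 28, 32, 10, 27, 8, 25]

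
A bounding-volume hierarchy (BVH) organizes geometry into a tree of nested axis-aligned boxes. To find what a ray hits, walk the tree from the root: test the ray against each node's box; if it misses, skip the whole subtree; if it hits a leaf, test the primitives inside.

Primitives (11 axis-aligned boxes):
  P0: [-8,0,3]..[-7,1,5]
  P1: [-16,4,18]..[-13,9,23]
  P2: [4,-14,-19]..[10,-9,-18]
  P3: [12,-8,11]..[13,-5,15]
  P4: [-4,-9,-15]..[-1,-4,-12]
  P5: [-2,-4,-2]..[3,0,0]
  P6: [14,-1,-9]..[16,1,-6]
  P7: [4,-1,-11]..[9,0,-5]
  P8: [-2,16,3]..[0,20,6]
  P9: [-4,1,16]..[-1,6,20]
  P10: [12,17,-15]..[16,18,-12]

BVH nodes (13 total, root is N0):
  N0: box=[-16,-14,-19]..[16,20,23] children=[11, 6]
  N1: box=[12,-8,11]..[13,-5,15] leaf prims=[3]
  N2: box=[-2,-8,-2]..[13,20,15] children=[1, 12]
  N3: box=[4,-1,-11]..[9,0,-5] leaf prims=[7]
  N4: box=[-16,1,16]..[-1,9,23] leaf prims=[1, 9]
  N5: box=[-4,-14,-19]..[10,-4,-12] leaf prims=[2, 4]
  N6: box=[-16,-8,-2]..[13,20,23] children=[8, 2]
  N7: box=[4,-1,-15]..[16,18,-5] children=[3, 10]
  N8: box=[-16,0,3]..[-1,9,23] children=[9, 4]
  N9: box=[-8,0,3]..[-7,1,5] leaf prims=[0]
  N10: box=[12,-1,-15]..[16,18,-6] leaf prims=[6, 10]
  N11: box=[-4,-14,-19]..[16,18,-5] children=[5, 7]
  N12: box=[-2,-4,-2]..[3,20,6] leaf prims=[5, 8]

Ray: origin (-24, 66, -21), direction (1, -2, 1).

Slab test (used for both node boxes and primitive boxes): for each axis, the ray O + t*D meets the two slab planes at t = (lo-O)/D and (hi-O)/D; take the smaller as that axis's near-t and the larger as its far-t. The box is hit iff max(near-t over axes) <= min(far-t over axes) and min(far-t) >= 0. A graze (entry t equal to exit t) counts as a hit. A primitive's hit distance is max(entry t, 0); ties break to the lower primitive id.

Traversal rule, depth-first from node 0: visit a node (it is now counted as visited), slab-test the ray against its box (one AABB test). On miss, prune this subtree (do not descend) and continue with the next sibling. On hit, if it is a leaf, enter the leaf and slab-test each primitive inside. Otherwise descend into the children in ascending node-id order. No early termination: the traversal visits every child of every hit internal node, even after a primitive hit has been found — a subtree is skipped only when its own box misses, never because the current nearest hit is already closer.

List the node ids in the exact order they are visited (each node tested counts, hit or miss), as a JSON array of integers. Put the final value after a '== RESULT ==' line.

Traverse from the root:
N0 x:[8,40] y:[23,40] z:[2,44] -> hit [23,40], descend [6, 11]
  N6 x:[8,37] y:[23,37] z:[19,44] -> hit [23,37], descend [2, 8]
    N2 x:[22,37] y:[23,37] z:[19,36] -> hit [23,36], descend [1, 12]
      N1 x:[36,37] y:[71/2,37] z:[32,36] -> hit [36,36] leaf, test {P3@t=36}
      N12 x:[22,27] y:[23,35] z:[19,27] -> hit [23,27] leaf, test {P5(miss), P8@t=24}
    N8 x:[8,23] y:[57/2,33] z:[24,44] -> miss, prune
  N11 x:[20,40] y:[24,40] z:[2,16] -> miss, prune

Summary -> nodes [0, 6, 2, 1, 12, 8, 11]; box-tests=7; leaf-entries=2; first=P8

== RESULT ==
[0, 6, 2, 1, 12, 8, 11]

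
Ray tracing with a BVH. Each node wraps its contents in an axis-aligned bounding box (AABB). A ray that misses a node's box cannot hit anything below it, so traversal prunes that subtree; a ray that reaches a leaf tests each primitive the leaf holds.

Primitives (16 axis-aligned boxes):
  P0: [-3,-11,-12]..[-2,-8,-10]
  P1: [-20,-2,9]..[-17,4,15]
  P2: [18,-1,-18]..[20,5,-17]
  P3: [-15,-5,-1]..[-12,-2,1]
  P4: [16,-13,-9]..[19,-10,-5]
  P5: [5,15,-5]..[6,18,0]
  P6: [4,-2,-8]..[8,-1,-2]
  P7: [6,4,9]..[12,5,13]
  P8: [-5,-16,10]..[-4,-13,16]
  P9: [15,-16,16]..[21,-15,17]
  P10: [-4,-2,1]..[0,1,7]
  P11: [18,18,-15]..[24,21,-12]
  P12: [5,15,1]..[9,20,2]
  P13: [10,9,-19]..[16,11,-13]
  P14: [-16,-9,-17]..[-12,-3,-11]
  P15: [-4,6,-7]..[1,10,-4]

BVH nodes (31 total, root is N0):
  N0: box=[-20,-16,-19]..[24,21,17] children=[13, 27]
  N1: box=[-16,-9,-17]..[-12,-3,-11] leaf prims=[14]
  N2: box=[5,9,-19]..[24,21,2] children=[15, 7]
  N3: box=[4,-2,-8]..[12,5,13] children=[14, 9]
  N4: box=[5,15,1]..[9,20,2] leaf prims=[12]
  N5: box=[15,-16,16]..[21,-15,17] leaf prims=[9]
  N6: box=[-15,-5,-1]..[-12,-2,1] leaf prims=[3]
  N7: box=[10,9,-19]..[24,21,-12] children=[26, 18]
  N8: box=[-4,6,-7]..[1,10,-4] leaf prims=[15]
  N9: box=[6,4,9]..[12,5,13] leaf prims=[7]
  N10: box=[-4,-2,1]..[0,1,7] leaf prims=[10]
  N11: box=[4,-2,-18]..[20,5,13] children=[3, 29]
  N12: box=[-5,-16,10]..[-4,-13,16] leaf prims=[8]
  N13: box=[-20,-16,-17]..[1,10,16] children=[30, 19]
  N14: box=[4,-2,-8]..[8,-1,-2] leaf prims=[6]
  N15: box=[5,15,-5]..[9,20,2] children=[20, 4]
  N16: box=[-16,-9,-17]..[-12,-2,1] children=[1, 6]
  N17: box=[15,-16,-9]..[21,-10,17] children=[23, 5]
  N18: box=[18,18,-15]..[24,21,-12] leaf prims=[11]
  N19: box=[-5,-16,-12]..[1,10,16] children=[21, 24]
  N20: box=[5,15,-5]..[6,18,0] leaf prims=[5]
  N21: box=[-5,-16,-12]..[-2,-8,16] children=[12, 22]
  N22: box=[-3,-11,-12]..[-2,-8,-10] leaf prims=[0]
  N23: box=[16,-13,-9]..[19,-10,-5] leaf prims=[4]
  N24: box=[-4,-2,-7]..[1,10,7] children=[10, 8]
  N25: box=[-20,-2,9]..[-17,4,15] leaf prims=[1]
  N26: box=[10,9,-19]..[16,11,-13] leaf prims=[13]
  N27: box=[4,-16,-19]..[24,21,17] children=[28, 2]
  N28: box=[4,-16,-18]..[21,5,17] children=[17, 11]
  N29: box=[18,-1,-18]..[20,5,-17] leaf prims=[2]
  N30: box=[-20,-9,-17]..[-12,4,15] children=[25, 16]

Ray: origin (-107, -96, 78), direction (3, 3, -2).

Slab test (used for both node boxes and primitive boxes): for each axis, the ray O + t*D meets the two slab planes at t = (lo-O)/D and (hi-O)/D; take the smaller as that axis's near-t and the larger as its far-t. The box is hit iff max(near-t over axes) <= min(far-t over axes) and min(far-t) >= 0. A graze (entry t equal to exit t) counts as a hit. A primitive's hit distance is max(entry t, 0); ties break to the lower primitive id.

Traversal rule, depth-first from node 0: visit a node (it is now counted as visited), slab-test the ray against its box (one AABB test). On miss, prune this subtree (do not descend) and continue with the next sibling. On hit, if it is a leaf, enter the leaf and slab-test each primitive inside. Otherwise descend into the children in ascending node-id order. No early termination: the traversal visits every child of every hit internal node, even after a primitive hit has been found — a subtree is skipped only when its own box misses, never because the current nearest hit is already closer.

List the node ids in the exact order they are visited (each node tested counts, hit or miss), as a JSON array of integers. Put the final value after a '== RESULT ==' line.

Trace the traversal:
N0 x:[29,131/3] y:[80/3,39] z:[61/2,97/2] -> hit [61/2,39], descend [13, 27]
  N13 x:[29,36] y:[80/3,106/3] z:[31,95/2] -> hit [31,106/3], descend [19, 30]
    N19 x:[34,36] y:[80/3,106/3] z:[31,45] -> hit [34,106/3], descend [21, 24]
      N21 x:[34,35] y:[80/3,88/3] z:[31,45] -> miss, prune
      N24 x:[103/3,36] y:[94/3,106/3] z:[71/2,85/2] -> miss, prune
    N30 x:[29,95/3] y:[29,100/3] z:[63/2,95/2] -> hit [63/2,95/3], descend [16, 25]
      N16 x:[91/3,95/3] y:[29,94/3] z:[77/2,95/2] -> miss, prune
      N25 x:[29,30] y:[94/3,100/3] z:[63/2,69/2] -> miss, prune
  N27 x:[37,131/3] y:[80/3,39] z:[61/2,97/2] -> hit [37,39], descend [2, 28]
    N2 x:[112/3,131/3] y:[35,39] z:[38,97/2] -> hit [38,39], descend [7, 15]
      N7 x:[39,131/3] y:[35,39] z:[45,97/2] -> miss, prune
      N15 x:[112/3,116/3] y:[37,116/3] z:[38,83/2] -> hit [38,116/3], descend [4, 20]
        N4 x:[112/3,116/3] y:[37,116/3] z:[38,77/2] -> hit [38,77/2] leaf, test {P12@t=38}
        N20 x:[112/3,113/3] y:[37,38] z:[39,83/2] -> miss, prune
    N28 x:[37,128/3] y:[80/3,101/3] z:[61/2,48] -> miss, prune

Summary -> nodes [0, 13, 19, 21, 24, 30, 16, 25, 27, 2, 7, 15, 4, 20, 28]; box-tests=15; leaf-entries=1; first=P12

== RESULT ==
[0, 13, 19, 21, 24, 30, 16, 25, 27, 2, 7, 15, 4, 20, 28]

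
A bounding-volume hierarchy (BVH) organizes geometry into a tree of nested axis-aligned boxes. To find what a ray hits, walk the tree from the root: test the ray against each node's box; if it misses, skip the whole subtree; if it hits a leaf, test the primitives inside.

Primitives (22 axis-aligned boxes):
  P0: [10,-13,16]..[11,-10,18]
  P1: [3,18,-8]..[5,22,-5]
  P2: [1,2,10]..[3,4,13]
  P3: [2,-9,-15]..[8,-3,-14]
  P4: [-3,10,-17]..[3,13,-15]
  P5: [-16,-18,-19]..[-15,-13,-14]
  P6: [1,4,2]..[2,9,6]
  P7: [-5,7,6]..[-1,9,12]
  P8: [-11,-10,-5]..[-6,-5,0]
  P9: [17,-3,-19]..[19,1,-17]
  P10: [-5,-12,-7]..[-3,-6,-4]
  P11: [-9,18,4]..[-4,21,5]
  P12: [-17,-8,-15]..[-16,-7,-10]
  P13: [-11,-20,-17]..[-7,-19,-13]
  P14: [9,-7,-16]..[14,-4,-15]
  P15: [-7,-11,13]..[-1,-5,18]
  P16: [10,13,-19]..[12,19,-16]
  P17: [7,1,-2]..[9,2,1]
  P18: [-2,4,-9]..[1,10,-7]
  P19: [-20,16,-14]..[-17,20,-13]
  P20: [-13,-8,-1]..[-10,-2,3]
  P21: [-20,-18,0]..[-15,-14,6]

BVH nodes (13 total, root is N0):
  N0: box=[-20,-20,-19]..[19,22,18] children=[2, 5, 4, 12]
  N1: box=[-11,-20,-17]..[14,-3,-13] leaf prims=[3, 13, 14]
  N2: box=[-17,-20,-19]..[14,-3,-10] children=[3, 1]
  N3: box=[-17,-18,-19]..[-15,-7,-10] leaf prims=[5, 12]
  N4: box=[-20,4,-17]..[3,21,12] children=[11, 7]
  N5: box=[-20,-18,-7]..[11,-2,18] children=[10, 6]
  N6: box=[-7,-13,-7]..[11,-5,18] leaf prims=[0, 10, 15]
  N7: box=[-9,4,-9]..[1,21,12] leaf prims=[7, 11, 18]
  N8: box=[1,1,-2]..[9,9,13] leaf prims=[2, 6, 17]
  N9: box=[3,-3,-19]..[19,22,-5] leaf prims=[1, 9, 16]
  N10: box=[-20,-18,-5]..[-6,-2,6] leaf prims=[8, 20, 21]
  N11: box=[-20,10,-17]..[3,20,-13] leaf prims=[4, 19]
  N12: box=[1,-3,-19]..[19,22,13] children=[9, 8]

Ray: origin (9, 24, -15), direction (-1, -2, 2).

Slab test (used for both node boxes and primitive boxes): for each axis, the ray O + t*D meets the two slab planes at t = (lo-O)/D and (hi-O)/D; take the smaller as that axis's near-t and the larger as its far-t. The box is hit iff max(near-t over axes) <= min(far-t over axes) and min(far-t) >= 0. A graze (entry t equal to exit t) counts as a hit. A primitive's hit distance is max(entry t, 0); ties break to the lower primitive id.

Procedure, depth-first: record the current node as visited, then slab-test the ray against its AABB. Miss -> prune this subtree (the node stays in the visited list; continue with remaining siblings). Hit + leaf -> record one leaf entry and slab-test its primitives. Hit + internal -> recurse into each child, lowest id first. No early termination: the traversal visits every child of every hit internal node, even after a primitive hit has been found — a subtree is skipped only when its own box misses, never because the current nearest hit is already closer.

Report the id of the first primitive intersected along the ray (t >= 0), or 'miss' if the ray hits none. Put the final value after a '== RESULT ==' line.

Traverse from the root:
N0 x:[-10,29] y:[1,22] z:[-2,33/2] -> hit [1,33/2], descend [2, 4, 5, 12]
  N2 x:[-5,26] y:[27/2,22] z:[-2,5/2] -> miss, prune
  N4 x:[6,29] y:[3/2,10] z:[-1,27/2] -> hit [6,10], descend [7, 11]
    N7 x:[8,18] y:[3/2,10] z:[3,27/2] -> hit [8,10] leaf, test {P7(miss), P11(miss), P18(miss)}
    N11 x:[6,29] y:[2,7] z:[-1,1] -> miss, prune
  N5 x:[-2,29] y:[13,21] z:[4,33/2] -> hit [13,33/2], descend [6, 10]
    N6 x:[-2,16] y:[29/2,37/2] z:[4,33/2] -> hit [29/2,16] leaf, test {P0(miss), P10(miss), P15@t=29/2}
    N10 x:[15,29] y:[13,21] z:[5,21/2] -> miss, prune
  N12 x:[-10,8] y:[1,27/2] z:[-2,14] -> hit [1,8], descend [8, 9]
    N8 x:[0,8] y:[15/2,23/2] z:[13/2,14] -> hit [15/2,8] leaf, test {P2(miss), P6(miss), P17(miss)}
    N9 x:[-10,6] y:[1,27/2] z:[-2,5] -> hit [1,5] leaf, test {P1(miss), P9(miss), P16(miss)}

order=[0, 2, 4, 7, 11, 5, 6, 10, 12, 8, 9]  |boxes|=11  |leaves|=4  hit=P15

== RESULT ==
15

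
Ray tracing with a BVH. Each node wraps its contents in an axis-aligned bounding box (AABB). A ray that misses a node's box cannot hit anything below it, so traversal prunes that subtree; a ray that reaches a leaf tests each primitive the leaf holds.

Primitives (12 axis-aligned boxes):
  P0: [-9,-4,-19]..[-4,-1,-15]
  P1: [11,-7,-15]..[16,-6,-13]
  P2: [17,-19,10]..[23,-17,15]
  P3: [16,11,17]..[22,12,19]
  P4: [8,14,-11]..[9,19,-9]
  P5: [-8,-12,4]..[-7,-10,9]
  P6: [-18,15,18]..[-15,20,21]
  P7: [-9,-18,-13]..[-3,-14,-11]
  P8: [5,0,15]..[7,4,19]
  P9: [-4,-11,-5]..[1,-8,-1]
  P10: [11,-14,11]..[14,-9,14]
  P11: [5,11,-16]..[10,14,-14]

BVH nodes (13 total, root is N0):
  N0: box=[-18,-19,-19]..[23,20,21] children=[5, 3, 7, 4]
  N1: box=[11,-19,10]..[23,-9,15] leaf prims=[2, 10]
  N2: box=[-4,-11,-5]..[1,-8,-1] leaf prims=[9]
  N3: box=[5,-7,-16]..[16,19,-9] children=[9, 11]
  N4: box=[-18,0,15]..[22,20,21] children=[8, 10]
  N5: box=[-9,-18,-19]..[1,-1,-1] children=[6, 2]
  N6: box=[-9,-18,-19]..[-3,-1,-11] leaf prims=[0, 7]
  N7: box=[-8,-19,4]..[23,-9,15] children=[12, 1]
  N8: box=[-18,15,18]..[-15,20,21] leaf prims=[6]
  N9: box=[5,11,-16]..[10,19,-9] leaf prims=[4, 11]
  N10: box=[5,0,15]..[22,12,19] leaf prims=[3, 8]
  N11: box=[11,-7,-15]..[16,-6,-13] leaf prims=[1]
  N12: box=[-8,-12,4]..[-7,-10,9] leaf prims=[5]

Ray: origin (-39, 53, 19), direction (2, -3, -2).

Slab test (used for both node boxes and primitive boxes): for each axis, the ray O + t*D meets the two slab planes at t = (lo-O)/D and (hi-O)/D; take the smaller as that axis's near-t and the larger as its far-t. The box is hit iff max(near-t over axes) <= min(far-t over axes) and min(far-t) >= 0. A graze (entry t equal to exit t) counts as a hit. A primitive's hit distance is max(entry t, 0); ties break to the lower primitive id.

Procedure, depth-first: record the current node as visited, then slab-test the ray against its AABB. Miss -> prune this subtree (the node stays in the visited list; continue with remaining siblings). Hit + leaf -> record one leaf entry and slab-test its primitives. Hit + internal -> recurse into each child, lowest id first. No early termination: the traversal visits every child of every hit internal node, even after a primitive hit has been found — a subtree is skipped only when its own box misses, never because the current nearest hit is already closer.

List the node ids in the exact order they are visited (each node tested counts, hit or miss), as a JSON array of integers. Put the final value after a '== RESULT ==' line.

Trace the traversal:
N0 x:[21/2,31] y:[11,24] z:[-1,19] -> hit [11,19], descend [3, 4, 5, 7]
  N3 x:[22,55/2] y:[34/3,20] z:[14,35/2] -> miss, prune
  N4 x:[21/2,61/2] y:[11,53/3] z:[-1,2] -> miss, prune
  N5 x:[15,20] y:[18,71/3] z:[10,19] -> hit [18,19], descend [2, 6]
    N2 x:[35/2,20] y:[61/3,64/3] z:[10,12] -> miss, prune
    N6 x:[15,18] y:[18,71/3] z:[15,19] -> hit [18,18] leaf, test {P0(miss), P7(miss)}
  N7 x:[31/2,31] y:[62/3,24] z:[2,15/2] -> miss, prune

Visited [0, 3, 4, 5, 2, 6, 7]. Tests: 7 box, 1 leaf. Nearest: miss.

== RESULT ==
[0, 3, 4, 5, 2, 6, 7]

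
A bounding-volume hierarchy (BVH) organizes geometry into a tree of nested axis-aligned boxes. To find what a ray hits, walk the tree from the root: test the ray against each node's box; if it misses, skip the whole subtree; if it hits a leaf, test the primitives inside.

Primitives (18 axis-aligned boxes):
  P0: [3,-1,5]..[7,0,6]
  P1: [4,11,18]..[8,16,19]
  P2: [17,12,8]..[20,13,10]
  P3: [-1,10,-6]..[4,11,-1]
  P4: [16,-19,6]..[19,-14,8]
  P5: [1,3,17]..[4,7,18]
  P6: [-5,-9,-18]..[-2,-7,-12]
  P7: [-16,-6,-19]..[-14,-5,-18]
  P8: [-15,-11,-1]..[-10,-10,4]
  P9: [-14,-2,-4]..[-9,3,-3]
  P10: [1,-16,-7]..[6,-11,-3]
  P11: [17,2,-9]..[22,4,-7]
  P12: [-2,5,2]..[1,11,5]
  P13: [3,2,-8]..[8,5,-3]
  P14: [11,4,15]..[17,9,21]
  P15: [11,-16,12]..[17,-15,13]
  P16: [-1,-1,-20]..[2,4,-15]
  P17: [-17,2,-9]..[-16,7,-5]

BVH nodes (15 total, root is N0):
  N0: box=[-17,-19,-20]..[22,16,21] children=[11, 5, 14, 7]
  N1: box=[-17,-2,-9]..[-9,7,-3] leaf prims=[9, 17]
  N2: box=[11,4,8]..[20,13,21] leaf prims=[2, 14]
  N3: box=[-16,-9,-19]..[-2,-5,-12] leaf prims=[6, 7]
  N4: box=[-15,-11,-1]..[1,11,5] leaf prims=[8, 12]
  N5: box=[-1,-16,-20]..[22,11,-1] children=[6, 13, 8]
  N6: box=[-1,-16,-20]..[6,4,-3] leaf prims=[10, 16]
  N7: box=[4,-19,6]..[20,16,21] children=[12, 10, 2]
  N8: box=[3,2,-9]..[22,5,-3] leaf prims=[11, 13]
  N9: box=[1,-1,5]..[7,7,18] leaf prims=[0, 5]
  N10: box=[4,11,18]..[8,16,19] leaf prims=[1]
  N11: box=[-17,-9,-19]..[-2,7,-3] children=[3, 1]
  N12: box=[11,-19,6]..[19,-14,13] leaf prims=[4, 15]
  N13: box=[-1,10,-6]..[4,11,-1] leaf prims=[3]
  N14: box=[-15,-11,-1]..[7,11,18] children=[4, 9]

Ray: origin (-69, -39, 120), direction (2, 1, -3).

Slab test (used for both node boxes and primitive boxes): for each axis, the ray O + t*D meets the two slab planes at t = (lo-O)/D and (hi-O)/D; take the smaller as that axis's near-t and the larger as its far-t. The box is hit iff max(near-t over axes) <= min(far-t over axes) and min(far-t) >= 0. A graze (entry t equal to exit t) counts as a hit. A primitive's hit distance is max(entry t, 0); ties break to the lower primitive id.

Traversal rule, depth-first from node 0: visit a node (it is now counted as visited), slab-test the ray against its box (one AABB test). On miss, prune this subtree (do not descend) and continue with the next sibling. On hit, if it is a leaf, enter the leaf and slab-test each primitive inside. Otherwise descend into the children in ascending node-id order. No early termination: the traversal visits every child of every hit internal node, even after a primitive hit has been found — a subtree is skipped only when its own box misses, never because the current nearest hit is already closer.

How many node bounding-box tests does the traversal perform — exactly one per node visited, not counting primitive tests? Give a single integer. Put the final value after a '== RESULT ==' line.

Traverse from the root:
N0 x:[26,91/2] y:[20,55] z:[33,140/3] -> hit [33,91/2], descend [5, 7, 11, 14]
  N5 x:[34,91/2] y:[23,50] z:[121/3,140/3] -> hit [121/3,91/2], descend [6, 8, 13]
    N6 x:[34,75/2] y:[23,43] z:[41,140/3] -> miss, prune
    N8 x:[36,91/2] y:[41,44] z:[41,43] -> hit [41,43] leaf, test {P11@t=43, P13(miss)}
    N13 x:[34,73/2] y:[49,50] z:[121/3,42] -> miss, prune
  N7 x:[73/2,89/2] y:[20,55] z:[33,38] -> hit [73/2,38], descend [2, 10, 12]
    N2 x:[40,89/2] y:[43,52] z:[33,112/3] -> miss, prune
    N10 x:[73/2,77/2] y:[50,55] z:[101/3,34] -> miss, prune
    N12 x:[40,44] y:[20,25] z:[107/3,38] -> miss, prune
  N11 x:[26,67/2] y:[30,46] z:[41,139/3] -> miss, prune
  N14 x:[27,38] y:[28,50] z:[34,121/3] -> hit [34,38], descend [4, 9]
    N4 x:[27,35] y:[28,50] z:[115/3,121/3] -> miss, prune
    N9 x:[35,38] y:[38,46] z:[34,115/3] -> hit [38,38] leaf, test {P0@t=38, P5(miss)}

order=[0, 5, 6, 8, 13, 7, 2, 10, 12, 11, 14, 4, 9]  |boxes|=13  |leaves|=2  hit=P0

== RESULT ==
13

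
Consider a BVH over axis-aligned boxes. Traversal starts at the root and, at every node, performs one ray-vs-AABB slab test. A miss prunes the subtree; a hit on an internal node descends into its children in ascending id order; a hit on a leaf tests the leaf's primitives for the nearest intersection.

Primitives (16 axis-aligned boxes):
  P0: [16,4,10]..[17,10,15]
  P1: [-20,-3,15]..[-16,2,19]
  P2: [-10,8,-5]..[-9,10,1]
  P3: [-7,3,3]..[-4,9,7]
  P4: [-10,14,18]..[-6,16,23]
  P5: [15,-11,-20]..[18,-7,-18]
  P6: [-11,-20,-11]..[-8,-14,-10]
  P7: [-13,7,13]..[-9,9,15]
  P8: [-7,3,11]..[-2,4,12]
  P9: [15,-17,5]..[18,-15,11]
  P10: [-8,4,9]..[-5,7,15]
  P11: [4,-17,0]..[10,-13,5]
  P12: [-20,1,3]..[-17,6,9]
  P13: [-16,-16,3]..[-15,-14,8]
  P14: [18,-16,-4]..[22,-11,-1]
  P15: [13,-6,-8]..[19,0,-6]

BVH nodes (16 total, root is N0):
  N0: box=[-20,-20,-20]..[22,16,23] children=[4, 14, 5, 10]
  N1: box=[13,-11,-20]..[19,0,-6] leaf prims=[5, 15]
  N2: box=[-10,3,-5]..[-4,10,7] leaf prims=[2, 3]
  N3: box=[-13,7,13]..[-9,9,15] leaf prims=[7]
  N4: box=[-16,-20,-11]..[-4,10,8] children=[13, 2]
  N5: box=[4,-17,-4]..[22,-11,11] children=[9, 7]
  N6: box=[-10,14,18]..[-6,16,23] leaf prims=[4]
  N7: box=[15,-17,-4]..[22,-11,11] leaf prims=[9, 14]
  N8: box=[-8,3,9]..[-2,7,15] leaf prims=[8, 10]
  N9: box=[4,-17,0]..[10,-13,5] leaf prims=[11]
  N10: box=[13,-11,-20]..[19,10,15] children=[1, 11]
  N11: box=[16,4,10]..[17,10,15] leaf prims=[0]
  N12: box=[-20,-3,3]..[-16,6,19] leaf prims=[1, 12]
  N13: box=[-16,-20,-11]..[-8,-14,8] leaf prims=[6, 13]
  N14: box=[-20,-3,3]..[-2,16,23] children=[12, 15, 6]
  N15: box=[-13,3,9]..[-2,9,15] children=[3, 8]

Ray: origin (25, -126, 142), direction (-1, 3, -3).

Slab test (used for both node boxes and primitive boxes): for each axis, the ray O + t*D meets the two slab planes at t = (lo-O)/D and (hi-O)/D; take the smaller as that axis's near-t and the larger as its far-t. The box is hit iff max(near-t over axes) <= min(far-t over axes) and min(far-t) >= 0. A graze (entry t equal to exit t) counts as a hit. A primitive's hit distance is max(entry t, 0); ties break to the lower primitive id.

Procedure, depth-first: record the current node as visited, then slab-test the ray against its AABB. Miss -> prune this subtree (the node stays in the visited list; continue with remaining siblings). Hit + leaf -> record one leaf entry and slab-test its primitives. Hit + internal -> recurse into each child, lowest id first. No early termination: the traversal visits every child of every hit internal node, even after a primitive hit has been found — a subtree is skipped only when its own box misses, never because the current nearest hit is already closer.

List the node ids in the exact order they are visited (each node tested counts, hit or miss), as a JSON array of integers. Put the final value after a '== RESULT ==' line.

Walk:
N0 x:[3,45] y:[106/3,142/3] z:[119/3,54] -> hit [119/3,45], descend [4, 5, 10, 14]
  N4 x:[29,41] y:[106/3,136/3] z:[134/3,51] -> miss, prune
  N5 x:[3,21] y:[109/3,115/3] z:[131/3,146/3] -> miss, prune
  N10 x:[6,12] y:[115/3,136/3] z:[127/3,54] -> miss, prune
  N14 x:[27,45] y:[41,142/3] z:[119/3,139/3] -> hit [41,45], descend [6, 12, 15]
    N6 x:[31,35] y:[140/3,142/3] z:[119/3,124/3] -> miss, prune
    N12 x:[41,45] y:[41,44] z:[41,139/3] -> hit [41,44] leaf, test {P1@t=41, P12(miss)}
    N15 x:[27,38] y:[43,45] z:[127/3,133/3] -> miss, prune

Summary -> nodes [0, 4, 5, 10, 14, 6, 12, 15]; box-tests=8; leaf-entries=1; first=P1

== RESULT ==
[0, 4, 5, 10, 14, 6, 12, 15]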